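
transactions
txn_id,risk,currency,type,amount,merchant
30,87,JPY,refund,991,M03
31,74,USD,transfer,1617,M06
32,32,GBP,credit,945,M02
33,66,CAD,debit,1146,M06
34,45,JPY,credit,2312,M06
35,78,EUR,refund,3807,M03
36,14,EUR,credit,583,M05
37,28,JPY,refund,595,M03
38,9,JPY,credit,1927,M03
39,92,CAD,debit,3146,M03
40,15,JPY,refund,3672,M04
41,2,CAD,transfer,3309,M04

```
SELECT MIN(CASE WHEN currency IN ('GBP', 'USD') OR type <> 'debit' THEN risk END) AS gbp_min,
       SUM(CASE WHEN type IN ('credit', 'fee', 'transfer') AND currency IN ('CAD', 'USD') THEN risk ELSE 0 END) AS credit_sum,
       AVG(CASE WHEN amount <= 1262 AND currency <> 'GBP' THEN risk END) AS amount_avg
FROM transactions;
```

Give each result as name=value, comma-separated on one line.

[gbp_min: currency IN ('GBP', 'USD') OR type <> 'debit']
txn_id=30: ✓ → 87
txn_id=31: ✓ → 74
txn_id=32: ✓ → 32
txn_id=33: ✗
txn_id=34: ✓ → 45
txn_id=35: ✓ → 78
txn_id=36: ✓ → 14
txn_id=37: ✓ → 28
txn_id=38: ✓ → 9
txn_id=39: ✗
txn_id=40: ✓ → 15
txn_id=41: ✓ → 2
gbp_min = MIN(87, 74, 32, 45, 78, 14, 28, 9, 15, 2) = 2
—
[credit_sum: type IN ('credit', 'fee', 'transfer') AND currency IN ('CAD', 'USD')]
txn_id=30: ✗
txn_id=31: ✓ → 74
txn_id=32: ✗
txn_id=33: ✗
txn_id=34: ✗
txn_id=35: ✗
txn_id=36: ✗
txn_id=37: ✗
txn_id=38: ✗
txn_id=39: ✗
txn_id=40: ✗
txn_id=41: ✓ → 2
credit_sum = 74 + 2 = 76
—
[amount_avg: amount <= 1262 AND currency <> 'GBP']
txn_id=30: ✓ → 87
txn_id=31: ✗
txn_id=32: ✗
txn_id=33: ✓ → 66
txn_id=34: ✗
txn_id=35: ✗
txn_id=36: ✓ → 14
txn_id=37: ✓ → 28
txn_id=38: ✗
txn_id=39: ✗
txn_id=40: ✗
txn_id=41: ✗
amount_avg = (87 + 66 + 14 + 28) / 4 = 48.75

gbp_min=2, credit_sum=76, amount_avg=48.75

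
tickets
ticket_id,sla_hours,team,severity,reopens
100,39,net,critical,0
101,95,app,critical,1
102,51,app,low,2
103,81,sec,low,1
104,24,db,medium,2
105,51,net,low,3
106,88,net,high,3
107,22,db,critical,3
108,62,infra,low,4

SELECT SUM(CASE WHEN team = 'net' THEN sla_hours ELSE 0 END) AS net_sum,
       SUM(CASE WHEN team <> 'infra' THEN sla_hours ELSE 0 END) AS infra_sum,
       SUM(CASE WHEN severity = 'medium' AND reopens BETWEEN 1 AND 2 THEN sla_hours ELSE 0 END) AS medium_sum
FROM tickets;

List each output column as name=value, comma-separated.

[net_sum: team = 'net']
ticket_id=100: ✓ → 39
ticket_id=101: ✗
ticket_id=102: ✗
ticket_id=103: ✗
ticket_id=104: ✗
ticket_id=105: ✓ → 51
ticket_id=106: ✓ → 88
ticket_id=107: ✗
ticket_id=108: ✗
net_sum = 39 + 51 + 88 = 178
—
[infra_sum: team <> 'infra']
ticket_id=100: ✓ → 39
ticket_id=101: ✓ → 95
ticket_id=102: ✓ → 51
ticket_id=103: ✓ → 81
ticket_id=104: ✓ → 24
ticket_id=105: ✓ → 51
ticket_id=106: ✓ → 88
ticket_id=107: ✓ → 22
ticket_id=108: ✗
infra_sum = 39 + 95 + 51 + 81 + 24 + 51 + 88 + 22 = 451
—
[medium_sum: severity = 'medium' AND reopens BETWEEN 1 AND 2]
ticket_id=100: ✗
ticket_id=101: ✗
ticket_id=102: ✗
ticket_id=103: ✗
ticket_id=104: ✓ → 24
ticket_id=105: ✗
ticket_id=106: ✗
ticket_id=107: ✗
ticket_id=108: ✗
medium_sum = 24

net_sum=178, infra_sum=451, medium_sum=24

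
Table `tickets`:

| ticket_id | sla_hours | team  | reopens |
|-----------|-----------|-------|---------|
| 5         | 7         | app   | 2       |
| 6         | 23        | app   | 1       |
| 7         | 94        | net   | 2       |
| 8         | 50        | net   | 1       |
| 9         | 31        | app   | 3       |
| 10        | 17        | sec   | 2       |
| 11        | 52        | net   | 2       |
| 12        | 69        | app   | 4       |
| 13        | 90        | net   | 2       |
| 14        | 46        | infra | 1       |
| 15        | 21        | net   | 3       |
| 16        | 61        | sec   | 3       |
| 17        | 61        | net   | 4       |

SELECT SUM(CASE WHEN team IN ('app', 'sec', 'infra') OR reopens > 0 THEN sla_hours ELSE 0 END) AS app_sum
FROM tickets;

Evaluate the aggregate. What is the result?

ticket_id=5: ✓ → 7
ticket_id=6: ✓ → 23
ticket_id=7: ✓ → 94
ticket_id=8: ✓ → 50
ticket_id=9: ✓ → 31
ticket_id=10: ✓ → 17
ticket_id=11: ✓ → 52
ticket_id=12: ✓ → 69
ticket_id=13: ✓ → 90
ticket_id=14: ✓ → 46
ticket_id=15: ✓ → 21
ticket_id=16: ✓ → 61
ticket_id=17: ✓ → 61
app_sum = 7 + 23 + 94 + 50 + 31 + 17 + 52 + 69 + 90 + 46 + 21 + 61 + 61 = 622

622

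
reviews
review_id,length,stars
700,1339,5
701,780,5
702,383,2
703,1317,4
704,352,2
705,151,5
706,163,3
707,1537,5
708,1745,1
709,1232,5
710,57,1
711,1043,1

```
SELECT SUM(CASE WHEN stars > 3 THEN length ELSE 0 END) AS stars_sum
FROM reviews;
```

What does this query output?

review_id=700: ✓ → 1339
review_id=701: ✓ → 780
review_id=702: ✗
review_id=703: ✓ → 1317
review_id=704: ✗
review_id=705: ✓ → 151
review_id=706: ✗
review_id=707: ✓ → 1537
review_id=708: ✗
review_id=709: ✓ → 1232
review_id=710: ✗
review_id=711: ✗
stars_sum = 1339 + 780 + 1317 + 151 + 1537 + 1232 = 6356

6356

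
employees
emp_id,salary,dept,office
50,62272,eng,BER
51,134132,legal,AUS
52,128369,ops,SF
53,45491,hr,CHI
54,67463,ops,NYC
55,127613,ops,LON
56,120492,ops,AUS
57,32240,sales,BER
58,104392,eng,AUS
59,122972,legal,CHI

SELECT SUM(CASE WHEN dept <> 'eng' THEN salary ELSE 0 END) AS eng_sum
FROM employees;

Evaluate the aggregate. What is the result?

778772

emp_id=50: ✗
emp_id=51: ✓ → 134132
emp_id=52: ✓ → 128369
emp_id=53: ✓ → 45491
emp_id=54: ✓ → 67463
emp_id=55: ✓ → 127613
emp_id=56: ✓ → 120492
emp_id=57: ✓ → 32240
emp_id=58: ✗
emp_id=59: ✓ → 122972
eng_sum = 134132 + 128369 + 45491 + 67463 + 127613 + 120492 + 32240 + 122972 = 778772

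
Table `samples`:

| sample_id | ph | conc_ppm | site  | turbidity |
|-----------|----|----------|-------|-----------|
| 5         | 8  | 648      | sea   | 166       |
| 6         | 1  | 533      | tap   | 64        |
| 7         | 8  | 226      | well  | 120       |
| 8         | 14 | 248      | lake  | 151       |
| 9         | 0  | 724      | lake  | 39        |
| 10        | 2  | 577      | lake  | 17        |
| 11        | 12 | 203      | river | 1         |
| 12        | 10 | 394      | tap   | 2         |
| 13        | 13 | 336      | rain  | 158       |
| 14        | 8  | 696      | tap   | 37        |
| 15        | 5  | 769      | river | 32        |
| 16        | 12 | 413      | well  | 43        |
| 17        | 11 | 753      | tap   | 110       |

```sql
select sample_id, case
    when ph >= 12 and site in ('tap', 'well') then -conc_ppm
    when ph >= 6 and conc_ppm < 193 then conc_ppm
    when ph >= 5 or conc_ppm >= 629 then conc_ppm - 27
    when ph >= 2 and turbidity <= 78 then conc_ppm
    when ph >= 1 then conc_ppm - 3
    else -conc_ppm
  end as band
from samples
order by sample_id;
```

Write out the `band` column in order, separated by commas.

621, 530, 199, 221, 697, 577, 176, 367, 309, 669, 742, -413, 726

sample_id=5: ph >= 5 or conc_ppm >= 629 → 621
sample_id=6: ph >= 1 → 530
sample_id=7: ph >= 5 or conc_ppm >= 629 → 199
sample_id=8: ph >= 5 or conc_ppm >= 629 → 221
sample_id=9: ph >= 5 or conc_ppm >= 629 → 697
sample_id=10: ph >= 2 and turbidity <= 78 → 577
sample_id=11: ph >= 5 or conc_ppm >= 629 → 176
sample_id=12: ph >= 5 or conc_ppm >= 629 → 367
sample_id=13: ph >= 5 or conc_ppm >= 629 → 309
sample_id=14: ph >= 5 or conc_ppm >= 629 → 669
sample_id=15: ph >= 5 or conc_ppm >= 629 → 742
sample_id=16: ph >= 12 and site in ('tap', 'well') → -413
sample_id=17: ph >= 5 or conc_ppm >= 629 → 726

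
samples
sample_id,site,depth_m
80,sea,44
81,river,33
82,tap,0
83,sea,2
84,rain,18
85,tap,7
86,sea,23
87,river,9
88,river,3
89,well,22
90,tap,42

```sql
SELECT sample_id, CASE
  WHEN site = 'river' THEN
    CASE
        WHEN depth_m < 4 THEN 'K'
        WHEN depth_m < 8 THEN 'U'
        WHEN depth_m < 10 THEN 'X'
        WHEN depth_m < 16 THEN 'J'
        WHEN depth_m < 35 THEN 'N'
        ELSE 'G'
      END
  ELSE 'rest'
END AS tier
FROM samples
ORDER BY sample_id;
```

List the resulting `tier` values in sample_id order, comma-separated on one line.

rest, N, rest, rest, rest, rest, rest, X, K, rest, rest

sample_id=80: site='sea' → outer ELSE → rest
sample_id=81: site='river' → inner[depth_m < 35] → N
sample_id=82: site='tap' → outer ELSE → rest
sample_id=83: site='sea' → outer ELSE → rest
sample_id=84: site='rain' → outer ELSE → rest
sample_id=85: site='tap' → outer ELSE → rest
sample_id=86: site='sea' → outer ELSE → rest
sample_id=87: site='river' → inner[depth_m < 10] → X
sample_id=88: site='river' → inner[depth_m < 4] → K
sample_id=89: site='well' → outer ELSE → rest
sample_id=90: site='tap' → outer ELSE → rest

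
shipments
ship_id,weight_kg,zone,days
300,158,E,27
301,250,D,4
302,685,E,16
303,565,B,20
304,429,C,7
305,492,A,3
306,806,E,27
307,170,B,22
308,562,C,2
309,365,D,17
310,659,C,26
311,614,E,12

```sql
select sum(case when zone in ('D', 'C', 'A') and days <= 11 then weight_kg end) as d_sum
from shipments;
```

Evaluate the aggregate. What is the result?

ship_id=300: ✗
ship_id=301: ✓ → 250
ship_id=302: ✗
ship_id=303: ✗
ship_id=304: ✓ → 429
ship_id=305: ✓ → 492
ship_id=306: ✗
ship_id=307: ✗
ship_id=308: ✓ → 562
ship_id=309: ✗
ship_id=310: ✗
ship_id=311: ✗
d_sum = 250 + 429 + 492 + 562 = 1733

1733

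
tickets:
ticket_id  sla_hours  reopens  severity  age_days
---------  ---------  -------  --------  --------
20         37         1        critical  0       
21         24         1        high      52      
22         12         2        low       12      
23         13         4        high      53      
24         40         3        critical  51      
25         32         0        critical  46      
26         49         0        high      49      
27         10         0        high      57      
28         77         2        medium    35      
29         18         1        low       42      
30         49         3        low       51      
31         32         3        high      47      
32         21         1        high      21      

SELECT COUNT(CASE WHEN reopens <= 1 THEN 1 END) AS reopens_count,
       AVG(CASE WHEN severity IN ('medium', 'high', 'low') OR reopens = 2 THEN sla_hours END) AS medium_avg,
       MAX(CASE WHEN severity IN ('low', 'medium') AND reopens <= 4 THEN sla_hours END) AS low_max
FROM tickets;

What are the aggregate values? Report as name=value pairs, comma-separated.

[reopens_count: reopens <= 1]
ticket_id=20: ✓ → 1
ticket_id=21: ✓ → 1
ticket_id=22: ✗
ticket_id=23: ✗
ticket_id=24: ✗
ticket_id=25: ✓ → 1
ticket_id=26: ✓ → 1
ticket_id=27: ✓ → 1
ticket_id=28: ✗
ticket_id=29: ✓ → 1
ticket_id=30: ✗
ticket_id=31: ✗
ticket_id=32: ✓ → 1
reopens_count = COUNT(1, 1, 1, 1, 1, 1, 1) = 7
—
[medium_avg: severity IN ('medium', 'high', 'low') OR reopens = 2]
ticket_id=20: ✗
ticket_id=21: ✓ → 24
ticket_id=22: ✓ → 12
ticket_id=23: ✓ → 13
ticket_id=24: ✗
ticket_id=25: ✗
ticket_id=26: ✓ → 49
ticket_id=27: ✓ → 10
ticket_id=28: ✓ → 77
ticket_id=29: ✓ → 18
ticket_id=30: ✓ → 49
ticket_id=31: ✓ → 32
ticket_id=32: ✓ → 21
medium_avg = (24 + 12 + 13 + 49 + 10 + 77 + 18 + 49 + 32 + 21) / 10 = 30.5
—
[low_max: severity IN ('low', 'medium') AND reopens <= 4]
ticket_id=20: ✗
ticket_id=21: ✗
ticket_id=22: ✓ → 12
ticket_id=23: ✗
ticket_id=24: ✗
ticket_id=25: ✗
ticket_id=26: ✗
ticket_id=27: ✗
ticket_id=28: ✓ → 77
ticket_id=29: ✓ → 18
ticket_id=30: ✓ → 49
ticket_id=31: ✗
ticket_id=32: ✗
low_max = MAX(12, 77, 18, 49) = 77

reopens_count=7, medium_avg=30.5, low_max=77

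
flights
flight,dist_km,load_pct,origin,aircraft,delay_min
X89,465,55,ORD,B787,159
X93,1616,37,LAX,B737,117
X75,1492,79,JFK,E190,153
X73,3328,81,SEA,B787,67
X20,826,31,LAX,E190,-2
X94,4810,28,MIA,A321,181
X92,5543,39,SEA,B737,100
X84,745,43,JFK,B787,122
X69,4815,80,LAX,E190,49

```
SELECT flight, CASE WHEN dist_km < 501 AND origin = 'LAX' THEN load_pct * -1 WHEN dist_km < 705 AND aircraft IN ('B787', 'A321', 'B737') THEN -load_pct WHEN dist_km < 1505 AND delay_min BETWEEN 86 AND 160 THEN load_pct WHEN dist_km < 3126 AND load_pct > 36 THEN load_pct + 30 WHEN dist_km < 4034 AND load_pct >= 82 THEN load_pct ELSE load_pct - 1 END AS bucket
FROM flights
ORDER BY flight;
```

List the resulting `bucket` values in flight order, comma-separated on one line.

30, 79, 80, 79, 43, -55, 38, 67, 27

flight=X20: ELSE → 30
flight=X69: ELSE → 79
flight=X73: ELSE → 80
flight=X75: dist_km < 1505 AND delay_min BETWEEN 86 AND 160 → 79
flight=X84: dist_km < 1505 AND delay_min BETWEEN 86 AND 160 → 43
flight=X89: dist_km < 705 AND aircraft IN ('B787', 'A321', 'B737') → -55
flight=X92: ELSE → 38
flight=X93: dist_km < 3126 AND load_pct > 36 → 67
flight=X94: ELSE → 27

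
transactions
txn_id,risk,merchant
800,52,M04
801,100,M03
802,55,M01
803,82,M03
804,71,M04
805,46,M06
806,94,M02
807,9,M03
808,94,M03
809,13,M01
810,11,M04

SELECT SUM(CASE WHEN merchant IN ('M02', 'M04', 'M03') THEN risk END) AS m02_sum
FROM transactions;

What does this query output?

txn_id=800: ✓ → 52
txn_id=801: ✓ → 100
txn_id=802: ✗
txn_id=803: ✓ → 82
txn_id=804: ✓ → 71
txn_id=805: ✗
txn_id=806: ✓ → 94
txn_id=807: ✓ → 9
txn_id=808: ✓ → 94
txn_id=809: ✗
txn_id=810: ✓ → 11
m02_sum = 52 + 100 + 82 + 71 + 94 + 9 + 94 + 11 = 513

513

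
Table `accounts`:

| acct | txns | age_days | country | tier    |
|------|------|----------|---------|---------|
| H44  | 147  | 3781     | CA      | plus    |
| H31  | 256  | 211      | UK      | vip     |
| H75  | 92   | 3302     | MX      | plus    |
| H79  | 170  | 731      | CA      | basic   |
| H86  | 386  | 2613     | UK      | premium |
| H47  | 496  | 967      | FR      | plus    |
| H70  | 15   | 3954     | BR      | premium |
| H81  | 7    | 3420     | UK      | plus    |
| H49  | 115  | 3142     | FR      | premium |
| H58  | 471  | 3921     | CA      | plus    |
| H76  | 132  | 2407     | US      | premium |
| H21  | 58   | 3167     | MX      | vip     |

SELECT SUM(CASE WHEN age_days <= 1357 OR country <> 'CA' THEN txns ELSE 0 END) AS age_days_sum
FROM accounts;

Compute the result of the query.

1727

acct=H44: ✗
acct=H31: ✓ → 256
acct=H75: ✓ → 92
acct=H79: ✓ → 170
acct=H86: ✓ → 386
acct=H47: ✓ → 496
acct=H70: ✓ → 15
acct=H81: ✓ → 7
acct=H49: ✓ → 115
acct=H58: ✗
acct=H76: ✓ → 132
acct=H21: ✓ → 58
age_days_sum = 256 + 92 + 170 + 386 + 496 + 15 + 7 + 115 + 132 + 58 = 1727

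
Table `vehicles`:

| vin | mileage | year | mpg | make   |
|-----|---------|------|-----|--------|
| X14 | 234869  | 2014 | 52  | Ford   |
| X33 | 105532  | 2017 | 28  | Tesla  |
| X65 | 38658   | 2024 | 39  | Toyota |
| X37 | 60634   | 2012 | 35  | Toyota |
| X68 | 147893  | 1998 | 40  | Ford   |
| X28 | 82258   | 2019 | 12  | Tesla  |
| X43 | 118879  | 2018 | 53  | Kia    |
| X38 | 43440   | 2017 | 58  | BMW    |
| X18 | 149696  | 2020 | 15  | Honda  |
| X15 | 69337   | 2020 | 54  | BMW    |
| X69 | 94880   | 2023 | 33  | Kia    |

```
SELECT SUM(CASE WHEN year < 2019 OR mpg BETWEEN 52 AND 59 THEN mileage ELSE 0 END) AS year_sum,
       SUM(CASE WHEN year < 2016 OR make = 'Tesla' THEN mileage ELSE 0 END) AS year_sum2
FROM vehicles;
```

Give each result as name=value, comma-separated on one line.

year_sum=780584, year_sum2=631186

[year_sum: year < 2019 OR mpg BETWEEN 52 AND 59]
vin=X14: ✓ → 234869
vin=X33: ✓ → 105532
vin=X65: ✗
vin=X37: ✓ → 60634
vin=X68: ✓ → 147893
vin=X28: ✗
vin=X43: ✓ → 118879
vin=X38: ✓ → 43440
vin=X18: ✗
vin=X15: ✓ → 69337
vin=X69: ✗
year_sum = 234869 + 105532 + 60634 + 147893 + 118879 + 43440 + 69337 = 780584
—
[year_sum2: year < 2016 OR make = 'Tesla']
vin=X14: ✓ → 234869
vin=X33: ✓ → 105532
vin=X65: ✗
vin=X37: ✓ → 60634
vin=X68: ✓ → 147893
vin=X28: ✓ → 82258
vin=X43: ✗
vin=X38: ✗
vin=X18: ✗
vin=X15: ✗
vin=X69: ✗
year_sum2 = 234869 + 105532 + 60634 + 147893 + 82258 = 631186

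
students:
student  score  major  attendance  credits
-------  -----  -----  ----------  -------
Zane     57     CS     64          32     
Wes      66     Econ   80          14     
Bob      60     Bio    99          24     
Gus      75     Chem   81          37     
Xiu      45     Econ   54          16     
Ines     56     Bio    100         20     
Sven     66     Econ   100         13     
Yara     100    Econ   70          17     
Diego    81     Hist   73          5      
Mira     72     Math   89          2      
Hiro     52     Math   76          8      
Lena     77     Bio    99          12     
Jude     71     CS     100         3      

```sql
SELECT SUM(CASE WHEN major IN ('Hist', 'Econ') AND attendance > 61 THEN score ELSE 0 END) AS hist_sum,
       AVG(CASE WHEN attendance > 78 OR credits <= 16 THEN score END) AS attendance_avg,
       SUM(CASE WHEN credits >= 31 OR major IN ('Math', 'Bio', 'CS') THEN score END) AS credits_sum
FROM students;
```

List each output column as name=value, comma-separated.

hist_sum=313, attendance_avg=65.5454545455, credits_sum=520

[hist_sum: major IN ('Hist', 'Econ') AND attendance > 61]
student=Zane: ✗
student=Wes: ✓ → 66
student=Bob: ✗
student=Gus: ✗
student=Xiu: ✗
student=Ines: ✗
student=Sven: ✓ → 66
student=Yara: ✓ → 100
student=Diego: ✓ → 81
student=Mira: ✗
student=Hiro: ✗
student=Lena: ✗
student=Jude: ✗
hist_sum = 66 + 66 + 100 + 81 = 313
—
[attendance_avg: attendance > 78 OR credits <= 16]
student=Zane: ✗
student=Wes: ✓ → 66
student=Bob: ✓ → 60
student=Gus: ✓ → 75
student=Xiu: ✓ → 45
student=Ines: ✓ → 56
student=Sven: ✓ → 66
student=Yara: ✗
student=Diego: ✓ → 81
student=Mira: ✓ → 72
student=Hiro: ✓ → 52
student=Lena: ✓ → 77
student=Jude: ✓ → 71
attendance_avg = (66 + 60 + 75 + 45 + 56 + 66 + 81 + 72 + 52 + 77 + 71) / 11 = 65.5454545455
—
[credits_sum: credits >= 31 OR major IN ('Math', 'Bio', 'CS')]
student=Zane: ✓ → 57
student=Wes: ✗
student=Bob: ✓ → 60
student=Gus: ✓ → 75
student=Xiu: ✗
student=Ines: ✓ → 56
student=Sven: ✗
student=Yara: ✗
student=Diego: ✗
student=Mira: ✓ → 72
student=Hiro: ✓ → 52
student=Lena: ✓ → 77
student=Jude: ✓ → 71
credits_sum = 57 + 60 + 75 + 56 + 72 + 52 + 77 + 71 = 520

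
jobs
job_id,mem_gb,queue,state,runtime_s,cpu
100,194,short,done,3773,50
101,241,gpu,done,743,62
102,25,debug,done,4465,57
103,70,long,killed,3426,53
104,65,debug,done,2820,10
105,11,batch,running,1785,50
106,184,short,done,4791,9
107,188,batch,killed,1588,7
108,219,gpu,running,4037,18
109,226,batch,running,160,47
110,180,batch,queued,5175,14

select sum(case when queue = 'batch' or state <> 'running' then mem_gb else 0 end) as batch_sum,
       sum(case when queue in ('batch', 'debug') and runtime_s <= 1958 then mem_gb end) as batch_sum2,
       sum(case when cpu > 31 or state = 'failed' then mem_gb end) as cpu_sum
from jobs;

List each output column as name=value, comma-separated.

batch_sum=1384, batch_sum2=425, cpu_sum=767

[batch_sum: queue = 'batch' or state <> 'running']
job_id=100: ✓ → 194
job_id=101: ✓ → 241
job_id=102: ✓ → 25
job_id=103: ✓ → 70
job_id=104: ✓ → 65
job_id=105: ✓ → 11
job_id=106: ✓ → 184
job_id=107: ✓ → 188
job_id=108: ✗
job_id=109: ✓ → 226
job_id=110: ✓ → 180
batch_sum = 194 + 241 + 25 + 70 + 65 + 11 + 184 + 188 + 226 + 180 = 1384
—
[batch_sum2: queue in ('batch', 'debug') and runtime_s <= 1958]
job_id=100: ✗
job_id=101: ✗
job_id=102: ✗
job_id=103: ✗
job_id=104: ✗
job_id=105: ✓ → 11
job_id=106: ✗
job_id=107: ✓ → 188
job_id=108: ✗
job_id=109: ✓ → 226
job_id=110: ✗
batch_sum2 = 11 + 188 + 226 = 425
—
[cpu_sum: cpu > 31 or state = 'failed']
job_id=100: ✓ → 194
job_id=101: ✓ → 241
job_id=102: ✓ → 25
job_id=103: ✓ → 70
job_id=104: ✗
job_id=105: ✓ → 11
job_id=106: ✗
job_id=107: ✗
job_id=108: ✗
job_id=109: ✓ → 226
job_id=110: ✗
cpu_sum = 194 + 241 + 25 + 70 + 11 + 226 = 767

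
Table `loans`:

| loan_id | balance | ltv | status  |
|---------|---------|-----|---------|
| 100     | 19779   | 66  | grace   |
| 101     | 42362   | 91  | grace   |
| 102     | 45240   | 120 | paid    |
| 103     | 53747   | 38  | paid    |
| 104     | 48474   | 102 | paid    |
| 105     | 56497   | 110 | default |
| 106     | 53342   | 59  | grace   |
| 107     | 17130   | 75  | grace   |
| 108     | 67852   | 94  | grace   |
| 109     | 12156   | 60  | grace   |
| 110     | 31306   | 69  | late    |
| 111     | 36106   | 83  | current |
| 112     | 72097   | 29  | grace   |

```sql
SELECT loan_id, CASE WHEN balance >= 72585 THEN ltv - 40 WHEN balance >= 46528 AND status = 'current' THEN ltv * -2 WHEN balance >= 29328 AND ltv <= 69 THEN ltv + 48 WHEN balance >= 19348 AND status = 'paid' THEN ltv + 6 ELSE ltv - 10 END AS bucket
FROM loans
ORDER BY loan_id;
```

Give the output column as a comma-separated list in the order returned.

loan_id=100: ELSE → 56
loan_id=101: ELSE → 81
loan_id=102: balance >= 19348 AND status = 'paid' → 126
loan_id=103: balance >= 29328 AND ltv <= 69 → 86
loan_id=104: balance >= 19348 AND status = 'paid' → 108
loan_id=105: ELSE → 100
loan_id=106: balance >= 29328 AND ltv <= 69 → 107
loan_id=107: ELSE → 65
loan_id=108: ELSE → 84
loan_id=109: ELSE → 50
loan_id=110: balance >= 29328 AND ltv <= 69 → 117
loan_id=111: ELSE → 73
loan_id=112: balance >= 29328 AND ltv <= 69 → 77

56, 81, 126, 86, 108, 100, 107, 65, 84, 50, 117, 73, 77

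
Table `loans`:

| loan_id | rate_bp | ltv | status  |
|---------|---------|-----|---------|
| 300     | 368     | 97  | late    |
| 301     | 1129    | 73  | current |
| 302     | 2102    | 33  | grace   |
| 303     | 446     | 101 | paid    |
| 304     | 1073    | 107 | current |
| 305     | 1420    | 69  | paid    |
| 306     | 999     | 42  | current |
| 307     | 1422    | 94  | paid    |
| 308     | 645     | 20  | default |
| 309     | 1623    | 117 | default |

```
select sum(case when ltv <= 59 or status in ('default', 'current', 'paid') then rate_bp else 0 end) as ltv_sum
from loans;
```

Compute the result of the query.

10859

loan_id=300: ✗
loan_id=301: ✓ → 1129
loan_id=302: ✓ → 2102
loan_id=303: ✓ → 446
loan_id=304: ✓ → 1073
loan_id=305: ✓ → 1420
loan_id=306: ✓ → 999
loan_id=307: ✓ → 1422
loan_id=308: ✓ → 645
loan_id=309: ✓ → 1623
ltv_sum = 1129 + 2102 + 446 + 1073 + 1420 + 999 + 1422 + 645 + 1623 = 10859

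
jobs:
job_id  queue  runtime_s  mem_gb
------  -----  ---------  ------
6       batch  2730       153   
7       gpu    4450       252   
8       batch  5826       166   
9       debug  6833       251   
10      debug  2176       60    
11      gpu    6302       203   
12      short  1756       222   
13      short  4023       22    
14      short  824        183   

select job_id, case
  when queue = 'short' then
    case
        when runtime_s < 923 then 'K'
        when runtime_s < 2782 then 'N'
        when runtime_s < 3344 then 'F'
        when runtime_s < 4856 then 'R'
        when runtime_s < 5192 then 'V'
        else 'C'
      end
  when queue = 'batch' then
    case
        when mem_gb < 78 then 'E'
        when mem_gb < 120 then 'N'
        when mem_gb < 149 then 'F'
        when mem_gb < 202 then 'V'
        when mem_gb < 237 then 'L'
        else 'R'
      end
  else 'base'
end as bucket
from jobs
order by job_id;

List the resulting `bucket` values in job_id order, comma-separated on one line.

V, base, V, base, base, base, N, R, K

job_id=6: queue='batch' → inner[mem_gb < 202] → V
job_id=7: queue='gpu' → outer ELSE → base
job_id=8: queue='batch' → inner[mem_gb < 202] → V
job_id=9: queue='debug' → outer ELSE → base
job_id=10: queue='debug' → outer ELSE → base
job_id=11: queue='gpu' → outer ELSE → base
job_id=12: queue='short' → inner[runtime_s < 2782] → N
job_id=13: queue='short' → inner[runtime_s < 4856] → R
job_id=14: queue='short' → inner[runtime_s < 923] → K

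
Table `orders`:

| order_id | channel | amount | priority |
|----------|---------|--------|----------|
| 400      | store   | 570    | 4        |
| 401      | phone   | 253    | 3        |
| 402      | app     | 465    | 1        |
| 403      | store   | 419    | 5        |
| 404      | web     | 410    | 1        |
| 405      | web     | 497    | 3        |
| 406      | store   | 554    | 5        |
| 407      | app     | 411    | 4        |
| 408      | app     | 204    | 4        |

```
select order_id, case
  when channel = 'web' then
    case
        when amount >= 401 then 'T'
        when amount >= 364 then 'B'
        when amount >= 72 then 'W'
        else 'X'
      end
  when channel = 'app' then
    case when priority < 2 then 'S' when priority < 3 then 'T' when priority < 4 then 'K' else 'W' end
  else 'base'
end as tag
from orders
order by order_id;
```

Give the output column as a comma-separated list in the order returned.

order_id=400: channel='store' → outer ELSE → base
order_id=401: channel='phone' → outer ELSE → base
order_id=402: channel='app' → inner[priority < 2] → S
order_id=403: channel='store' → outer ELSE → base
order_id=404: channel='web' → inner[amount >= 401] → T
order_id=405: channel='web' → inner[amount >= 401] → T
order_id=406: channel='store' → outer ELSE → base
order_id=407: channel='app' → inner[ELSE] → W
order_id=408: channel='app' → inner[ELSE] → W

base, base, S, base, T, T, base, W, W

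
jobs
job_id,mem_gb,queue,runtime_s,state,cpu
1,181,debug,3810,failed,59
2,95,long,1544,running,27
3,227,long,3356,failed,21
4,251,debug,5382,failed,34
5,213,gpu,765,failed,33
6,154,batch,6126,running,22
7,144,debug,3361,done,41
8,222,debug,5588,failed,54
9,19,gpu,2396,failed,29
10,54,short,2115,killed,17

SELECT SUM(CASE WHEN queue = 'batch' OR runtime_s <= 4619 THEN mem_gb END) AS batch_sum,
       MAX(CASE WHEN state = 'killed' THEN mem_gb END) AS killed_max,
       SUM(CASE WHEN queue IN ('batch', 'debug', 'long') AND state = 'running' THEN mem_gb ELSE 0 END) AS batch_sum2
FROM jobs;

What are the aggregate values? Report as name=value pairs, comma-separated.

batch_sum=1087, killed_max=54, batch_sum2=249

[batch_sum: queue = 'batch' OR runtime_s <= 4619]
job_id=1: ✓ → 181
job_id=2: ✓ → 95
job_id=3: ✓ → 227
job_id=4: ✗
job_id=5: ✓ → 213
job_id=6: ✓ → 154
job_id=7: ✓ → 144
job_id=8: ✗
job_id=9: ✓ → 19
job_id=10: ✓ → 54
batch_sum = 181 + 95 + 227 + 213 + 154 + 144 + 19 + 54 = 1087
—
[killed_max: state = 'killed']
job_id=1: ✗
job_id=2: ✗
job_id=3: ✗
job_id=4: ✗
job_id=5: ✗
job_id=6: ✗
job_id=7: ✗
job_id=8: ✗
job_id=9: ✗
job_id=10: ✓ → 54
killed_max = MAX(54) = 54
—
[batch_sum2: queue IN ('batch', 'debug', 'long') AND state = 'running']
job_id=1: ✗
job_id=2: ✓ → 95
job_id=3: ✗
job_id=4: ✗
job_id=5: ✗
job_id=6: ✓ → 154
job_id=7: ✗
job_id=8: ✗
job_id=9: ✗
job_id=10: ✗
batch_sum2 = 95 + 154 = 249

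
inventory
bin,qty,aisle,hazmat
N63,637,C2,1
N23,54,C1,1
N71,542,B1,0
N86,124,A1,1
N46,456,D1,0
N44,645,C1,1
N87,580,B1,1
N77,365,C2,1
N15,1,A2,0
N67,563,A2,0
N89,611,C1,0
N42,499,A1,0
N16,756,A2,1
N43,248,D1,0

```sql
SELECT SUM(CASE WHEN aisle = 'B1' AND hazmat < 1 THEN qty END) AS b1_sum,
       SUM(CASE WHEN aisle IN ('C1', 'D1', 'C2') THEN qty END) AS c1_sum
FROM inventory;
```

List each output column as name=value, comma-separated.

b1_sum=542, c1_sum=3016

[b1_sum: aisle = 'B1' AND hazmat < 1]
bin=N63: ✗
bin=N23: ✗
bin=N71: ✓ → 542
bin=N86: ✗
bin=N46: ✗
bin=N44: ✗
bin=N87: ✗
bin=N77: ✗
bin=N15: ✗
bin=N67: ✗
bin=N89: ✗
bin=N42: ✗
bin=N16: ✗
bin=N43: ✗
b1_sum = 542
—
[c1_sum: aisle IN ('C1', 'D1', 'C2')]
bin=N63: ✓ → 637
bin=N23: ✓ → 54
bin=N71: ✗
bin=N86: ✗
bin=N46: ✓ → 456
bin=N44: ✓ → 645
bin=N87: ✗
bin=N77: ✓ → 365
bin=N15: ✗
bin=N67: ✗
bin=N89: ✓ → 611
bin=N42: ✗
bin=N16: ✗
bin=N43: ✓ → 248
c1_sum = 637 + 54 + 456 + 645 + 365 + 611 + 248 = 3016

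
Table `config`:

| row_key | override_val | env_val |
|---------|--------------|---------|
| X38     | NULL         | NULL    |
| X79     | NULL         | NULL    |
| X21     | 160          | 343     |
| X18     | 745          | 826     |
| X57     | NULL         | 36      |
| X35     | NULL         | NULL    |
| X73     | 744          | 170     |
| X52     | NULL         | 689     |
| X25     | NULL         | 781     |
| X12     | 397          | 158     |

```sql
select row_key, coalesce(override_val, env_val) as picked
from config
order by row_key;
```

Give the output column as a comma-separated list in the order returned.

397, 745, 160, 781, NULL, NULL, 689, 36, 744, NULL

row_key=X12: override_val=397 → 397
row_key=X18: override_val=745 → 745
row_key=X21: override_val=160 → 160
row_key=X25: override_val=NULL, env_val=781 → 781
row_key=X35: override_val=NULL, env_val=NULL (all NULL) → NULL
row_key=X38: override_val=NULL, env_val=NULL (all NULL) → NULL
row_key=X52: override_val=NULL, env_val=689 → 689
row_key=X57: override_val=NULL, env_val=36 → 36
row_key=X73: override_val=744 → 744
row_key=X79: override_val=NULL, env_val=NULL (all NULL) → NULL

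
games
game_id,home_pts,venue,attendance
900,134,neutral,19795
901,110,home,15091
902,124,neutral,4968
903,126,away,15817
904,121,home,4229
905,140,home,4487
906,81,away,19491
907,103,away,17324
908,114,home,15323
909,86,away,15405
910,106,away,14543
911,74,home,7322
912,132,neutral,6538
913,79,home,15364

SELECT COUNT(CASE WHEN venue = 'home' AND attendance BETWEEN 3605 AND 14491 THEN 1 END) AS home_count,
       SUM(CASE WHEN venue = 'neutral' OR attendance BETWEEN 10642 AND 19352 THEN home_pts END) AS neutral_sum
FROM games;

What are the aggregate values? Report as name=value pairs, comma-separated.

[home_count: venue = 'home' AND attendance BETWEEN 3605 AND 14491]
game_id=900: ✗
game_id=901: ✗
game_id=902: ✗
game_id=903: ✗
game_id=904: ✓ → 1
game_id=905: ✓ → 1
game_id=906: ✗
game_id=907: ✗
game_id=908: ✗
game_id=909: ✗
game_id=910: ✗
game_id=911: ✓ → 1
game_id=912: ✗
game_id=913: ✗
home_count = COUNT(1, 1, 1) = 3
—
[neutral_sum: venue = 'neutral' OR attendance BETWEEN 10642 AND 19352]
game_id=900: ✓ → 134
game_id=901: ✓ → 110
game_id=902: ✓ → 124
game_id=903: ✓ → 126
game_id=904: ✗
game_id=905: ✗
game_id=906: ✗
game_id=907: ✓ → 103
game_id=908: ✓ → 114
game_id=909: ✓ → 86
game_id=910: ✓ → 106
game_id=911: ✗
game_id=912: ✓ → 132
game_id=913: ✓ → 79
neutral_sum = 134 + 110 + 124 + 126 + 103 + 114 + 86 + 106 + 132 + 79 = 1114

home_count=3, neutral_sum=1114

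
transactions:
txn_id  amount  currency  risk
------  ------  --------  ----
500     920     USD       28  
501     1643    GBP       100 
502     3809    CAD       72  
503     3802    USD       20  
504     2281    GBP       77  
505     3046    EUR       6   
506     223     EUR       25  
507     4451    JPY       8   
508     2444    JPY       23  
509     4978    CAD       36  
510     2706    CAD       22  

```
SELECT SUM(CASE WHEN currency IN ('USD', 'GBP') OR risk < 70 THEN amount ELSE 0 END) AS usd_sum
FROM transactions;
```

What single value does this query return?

26494

txn_id=500: ✓ → 920
txn_id=501: ✓ → 1643
txn_id=502: ✗
txn_id=503: ✓ → 3802
txn_id=504: ✓ → 2281
txn_id=505: ✓ → 3046
txn_id=506: ✓ → 223
txn_id=507: ✓ → 4451
txn_id=508: ✓ → 2444
txn_id=509: ✓ → 4978
txn_id=510: ✓ → 2706
usd_sum = 920 + 1643 + 3802 + 2281 + 3046 + 223 + 4451 + 2444 + 4978 + 2706 = 26494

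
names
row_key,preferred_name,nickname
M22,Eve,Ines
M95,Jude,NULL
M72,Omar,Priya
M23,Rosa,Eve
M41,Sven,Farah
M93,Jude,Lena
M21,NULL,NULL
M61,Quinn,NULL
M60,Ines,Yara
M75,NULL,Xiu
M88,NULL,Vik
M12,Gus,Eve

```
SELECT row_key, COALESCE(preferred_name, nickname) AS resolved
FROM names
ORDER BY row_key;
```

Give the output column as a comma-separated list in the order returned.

Gus, NULL, Eve, Rosa, Sven, Ines, Quinn, Omar, Xiu, Vik, Jude, Jude

row_key=M12: preferred_name=Gus → Gus
row_key=M21: preferred_name=NULL, nickname=NULL (all NULL) → NULL
row_key=M22: preferred_name=Eve → Eve
row_key=M23: preferred_name=Rosa → Rosa
row_key=M41: preferred_name=Sven → Sven
row_key=M60: preferred_name=Ines → Ines
row_key=M61: preferred_name=Quinn → Quinn
row_key=M72: preferred_name=Omar → Omar
row_key=M75: preferred_name=NULL, nickname=Xiu → Xiu
row_key=M88: preferred_name=NULL, nickname=Vik → Vik
row_key=M93: preferred_name=Jude → Jude
row_key=M95: preferred_name=Jude → Jude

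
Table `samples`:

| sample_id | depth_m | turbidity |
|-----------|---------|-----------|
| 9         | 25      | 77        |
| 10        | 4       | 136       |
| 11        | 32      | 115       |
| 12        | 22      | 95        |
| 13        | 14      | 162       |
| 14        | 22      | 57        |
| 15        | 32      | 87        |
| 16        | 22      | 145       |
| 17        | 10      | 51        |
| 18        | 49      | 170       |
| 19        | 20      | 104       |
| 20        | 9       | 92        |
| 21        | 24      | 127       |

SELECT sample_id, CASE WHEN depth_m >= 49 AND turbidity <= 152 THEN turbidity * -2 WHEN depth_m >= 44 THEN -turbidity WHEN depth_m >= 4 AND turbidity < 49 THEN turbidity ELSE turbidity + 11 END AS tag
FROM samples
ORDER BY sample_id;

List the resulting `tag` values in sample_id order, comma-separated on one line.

88, 147, 126, 106, 173, 68, 98, 156, 62, -170, 115, 103, 138

sample_id=9: ELSE → 88
sample_id=10: ELSE → 147
sample_id=11: ELSE → 126
sample_id=12: ELSE → 106
sample_id=13: ELSE → 173
sample_id=14: ELSE → 68
sample_id=15: ELSE → 98
sample_id=16: ELSE → 156
sample_id=17: ELSE → 62
sample_id=18: depth_m >= 44 → -170
sample_id=19: ELSE → 115
sample_id=20: ELSE → 103
sample_id=21: ELSE → 138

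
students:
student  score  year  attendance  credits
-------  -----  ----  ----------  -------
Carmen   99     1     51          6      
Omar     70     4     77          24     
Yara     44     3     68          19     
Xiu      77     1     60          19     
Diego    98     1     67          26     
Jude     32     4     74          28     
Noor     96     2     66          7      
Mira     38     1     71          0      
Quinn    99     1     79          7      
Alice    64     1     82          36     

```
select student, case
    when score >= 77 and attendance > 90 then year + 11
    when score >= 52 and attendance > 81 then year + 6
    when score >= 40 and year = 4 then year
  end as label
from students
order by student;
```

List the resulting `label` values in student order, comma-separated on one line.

7, NULL, NULL, NULL, NULL, NULL, 4, NULL, NULL, NULL

student=Alice: score >= 52 and attendance > 81 → 7
student=Carmen: (no match → NULL) → NULL
student=Diego: (no match → NULL) → NULL
student=Jude: (no match → NULL) → NULL
student=Mira: (no match → NULL) → NULL
student=Noor: (no match → NULL) → NULL
student=Omar: score >= 40 and year = 4 → 4
student=Quinn: (no match → NULL) → NULL
student=Xiu: (no match → NULL) → NULL
student=Yara: (no match → NULL) → NULL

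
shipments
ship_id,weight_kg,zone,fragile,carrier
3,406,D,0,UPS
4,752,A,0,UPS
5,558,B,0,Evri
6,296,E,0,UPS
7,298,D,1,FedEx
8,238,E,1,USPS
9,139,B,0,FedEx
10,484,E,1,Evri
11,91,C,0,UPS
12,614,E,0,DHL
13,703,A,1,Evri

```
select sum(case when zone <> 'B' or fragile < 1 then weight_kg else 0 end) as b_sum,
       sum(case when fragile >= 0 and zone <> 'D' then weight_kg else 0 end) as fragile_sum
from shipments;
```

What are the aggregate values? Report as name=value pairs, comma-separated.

[b_sum: zone <> 'B' or fragile < 1]
ship_id=3: ✓ → 406
ship_id=4: ✓ → 752
ship_id=5: ✓ → 558
ship_id=6: ✓ → 296
ship_id=7: ✓ → 298
ship_id=8: ✓ → 238
ship_id=9: ✓ → 139
ship_id=10: ✓ → 484
ship_id=11: ✓ → 91
ship_id=12: ✓ → 614
ship_id=13: ✓ → 703
b_sum = 406 + 752 + 558 + 296 + 298 + 238 + 139 + 484 + 91 + 614 + 703 = 4579
—
[fragile_sum: fragile >= 0 and zone <> 'D']
ship_id=3: ✗
ship_id=4: ✓ → 752
ship_id=5: ✓ → 558
ship_id=6: ✓ → 296
ship_id=7: ✗
ship_id=8: ✓ → 238
ship_id=9: ✓ → 139
ship_id=10: ✓ → 484
ship_id=11: ✓ → 91
ship_id=12: ✓ → 614
ship_id=13: ✓ → 703
fragile_sum = 752 + 558 + 296 + 238 + 139 + 484 + 91 + 614 + 703 = 3875

b_sum=4579, fragile_sum=3875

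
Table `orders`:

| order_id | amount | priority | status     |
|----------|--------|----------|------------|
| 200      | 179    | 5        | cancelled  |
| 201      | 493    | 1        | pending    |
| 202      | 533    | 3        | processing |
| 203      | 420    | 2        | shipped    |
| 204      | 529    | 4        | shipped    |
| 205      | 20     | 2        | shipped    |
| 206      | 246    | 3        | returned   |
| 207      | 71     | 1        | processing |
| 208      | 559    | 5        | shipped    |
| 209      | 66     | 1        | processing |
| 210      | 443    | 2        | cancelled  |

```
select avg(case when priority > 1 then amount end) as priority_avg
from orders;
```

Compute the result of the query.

order_id=200: ✓ → 179
order_id=201: ✗
order_id=202: ✓ → 533
order_id=203: ✓ → 420
order_id=204: ✓ → 529
order_id=205: ✓ → 20
order_id=206: ✓ → 246
order_id=207: ✗
order_id=208: ✓ → 559
order_id=209: ✗
order_id=210: ✓ → 443
priority_avg = (179 + 533 + 420 + 529 + 20 + 246 + 559 + 443) / 8 = 366.125

366.125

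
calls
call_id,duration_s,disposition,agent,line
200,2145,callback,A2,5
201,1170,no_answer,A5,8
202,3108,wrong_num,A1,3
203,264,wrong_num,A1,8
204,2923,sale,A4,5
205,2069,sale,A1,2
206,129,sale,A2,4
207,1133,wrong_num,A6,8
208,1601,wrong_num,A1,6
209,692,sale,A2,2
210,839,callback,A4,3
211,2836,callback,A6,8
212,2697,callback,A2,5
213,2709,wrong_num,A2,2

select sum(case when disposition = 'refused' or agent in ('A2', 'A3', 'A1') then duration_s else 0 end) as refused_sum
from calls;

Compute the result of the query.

15414

call_id=200: ✓ → 2145
call_id=201: ✗
call_id=202: ✓ → 3108
call_id=203: ✓ → 264
call_id=204: ✗
call_id=205: ✓ → 2069
call_id=206: ✓ → 129
call_id=207: ✗
call_id=208: ✓ → 1601
call_id=209: ✓ → 692
call_id=210: ✗
call_id=211: ✗
call_id=212: ✓ → 2697
call_id=213: ✓ → 2709
refused_sum = 2145 + 3108 + 264 + 2069 + 129 + 1601 + 692 + 2697 + 2709 = 15414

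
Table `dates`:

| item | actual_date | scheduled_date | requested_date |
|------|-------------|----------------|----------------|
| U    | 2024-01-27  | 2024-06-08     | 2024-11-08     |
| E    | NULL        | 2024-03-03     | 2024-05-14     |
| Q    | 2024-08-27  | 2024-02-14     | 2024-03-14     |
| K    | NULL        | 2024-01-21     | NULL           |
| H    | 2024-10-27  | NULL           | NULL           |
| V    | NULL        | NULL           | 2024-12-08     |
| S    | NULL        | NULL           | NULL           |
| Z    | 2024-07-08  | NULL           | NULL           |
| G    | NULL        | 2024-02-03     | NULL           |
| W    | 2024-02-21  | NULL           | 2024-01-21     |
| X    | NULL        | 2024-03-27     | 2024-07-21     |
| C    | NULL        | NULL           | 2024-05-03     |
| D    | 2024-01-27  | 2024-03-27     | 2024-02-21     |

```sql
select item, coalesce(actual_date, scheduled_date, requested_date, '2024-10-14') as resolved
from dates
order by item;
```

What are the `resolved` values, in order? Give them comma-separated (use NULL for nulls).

2024-05-03, 2024-01-27, 2024-03-03, 2024-02-03, 2024-10-27, 2024-01-21, 2024-08-27, 2024-10-14, 2024-01-27, 2024-12-08, 2024-02-21, 2024-03-27, 2024-07-08

item=C: actual_date=NULL, scheduled_date=NULL, requested_date=2024-05-03 → 2024-05-03
item=D: actual_date=2024-01-27 → 2024-01-27
item=E: actual_date=NULL, scheduled_date=2024-03-03 → 2024-03-03
item=G: actual_date=NULL, scheduled_date=2024-02-03 → 2024-02-03
item=H: actual_date=2024-10-27 → 2024-10-27
item=K: actual_date=NULL, scheduled_date=2024-01-21 → 2024-01-21
item=Q: actual_date=2024-08-27 → 2024-08-27
item=S: actual_date=NULL, scheduled_date=NULL, requested_date=NULL, → literal 2024-10-14 → 2024-10-14
item=U: actual_date=2024-01-27 → 2024-01-27
item=V: actual_date=NULL, scheduled_date=NULL, requested_date=2024-12-08 → 2024-12-08
item=W: actual_date=2024-02-21 → 2024-02-21
item=X: actual_date=NULL, scheduled_date=2024-03-27 → 2024-03-27
item=Z: actual_date=2024-07-08 → 2024-07-08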